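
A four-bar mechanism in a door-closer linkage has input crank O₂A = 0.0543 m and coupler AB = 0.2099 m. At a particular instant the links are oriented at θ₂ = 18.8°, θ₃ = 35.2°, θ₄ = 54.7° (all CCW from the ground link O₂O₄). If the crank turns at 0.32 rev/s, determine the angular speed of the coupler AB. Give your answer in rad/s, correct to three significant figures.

ω₂ = 2.011 rad/s (from 0.32 rev/s).
Differentiating the loop-closure r₂e^{iθ₂}+r₃e^{iθ₃}=r₁+r₄e^{iθ₄} gives r₂ω₂e^{iθ₂}+r₃ω₃e^{iθ₃}=r₄ω₄e^{iθ₄}.
Eliminating the other unknown: ω₃ = r₂ω₂ sin(θ₄−θ₂) / [r₃ sin(θ₃−θ₄)].
Numerator sine = +0.58637; denominator sine = -0.33381.
Result = 0.0543·2.011·(+0.58637) / (0.2099·(-0.33381)) = -0.91368 rad/s; magnitude 0.91368 rad/s.

0.914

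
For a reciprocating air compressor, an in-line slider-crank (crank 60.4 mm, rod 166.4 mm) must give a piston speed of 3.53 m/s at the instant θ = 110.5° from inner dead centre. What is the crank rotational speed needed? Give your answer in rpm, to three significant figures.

689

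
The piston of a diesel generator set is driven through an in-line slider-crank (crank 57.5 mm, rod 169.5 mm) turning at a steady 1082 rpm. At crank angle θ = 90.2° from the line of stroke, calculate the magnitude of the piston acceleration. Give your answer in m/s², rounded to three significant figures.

269

ω = 2π·1082/60 = 113.3 rad/s
x(θ) = r cosθ + √(L² − r² sin²θ); with ω constant, a = ω²·d²x/dθ².
d²x/dθ² = −r cosθ − r²(cos2θ)/√u − r⁴ sin²2θ/(4u^{3/2}),  u = L² − r² sin²θ = 0.025424 m².
Substituting r = 0.0575 m, L = 0.1695 m, θ = 90.2°: d²x/dθ² = +0.020936 m.
a = ω²·d²x/dθ² = (113.3)²·(+0.020936) = +268.78 m/s²;  |a| = 268.78 m/s².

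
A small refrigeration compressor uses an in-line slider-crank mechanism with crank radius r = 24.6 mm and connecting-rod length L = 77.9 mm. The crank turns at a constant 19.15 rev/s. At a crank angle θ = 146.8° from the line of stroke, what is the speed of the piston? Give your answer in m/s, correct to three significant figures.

ω = 2π·19.1 = 120.3 rad/s
For an in-line slider-crank, x = r cosθ + √(L² − r² sin²θ), so v = −rω sinθ·[1 + r cosθ/√(L² − r² sin²θ)].
With r = 0.0246 m, L = 0.0779 m, θ = 146.8°: √(L² − r² sin²θ) = 0.076727 m.
v = −0.0246·120.3·0.54756·[1 + 0.0246·-0.83676/0.076727] = -1.1859 m/s.
|v| = 1.1859 m/s.

1.19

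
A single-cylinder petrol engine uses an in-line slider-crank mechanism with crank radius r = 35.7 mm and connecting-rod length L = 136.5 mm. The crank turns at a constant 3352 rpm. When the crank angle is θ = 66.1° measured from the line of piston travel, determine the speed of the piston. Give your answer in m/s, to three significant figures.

ω = 2π·3352/60 = 351 rad/s
For an in-line slider-crank, x = r cosθ + √(L² − r² sin²θ), so v = −rω sinθ·[1 + r cosθ/√(L² − r² sin²θ)].
With r = 0.0357 m, L = 0.1365 m, θ = 66.1°: √(L² − r² sin²θ) = 0.13254 m.
v = −0.0357·351·0.91425·[1 + 0.0357·0.40514/0.13254] = -12.707 m/s.
|v| = 12.707 m/s.

12.7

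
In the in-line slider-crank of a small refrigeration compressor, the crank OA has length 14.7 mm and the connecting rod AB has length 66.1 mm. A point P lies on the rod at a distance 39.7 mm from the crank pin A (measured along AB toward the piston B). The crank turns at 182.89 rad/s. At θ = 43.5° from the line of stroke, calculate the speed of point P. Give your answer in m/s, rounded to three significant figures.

2.18

ω = 182.9 rad/s.  Crank-pin speed |V_A| = rω = 2.6885 m/s, perpendicular to OA.
Rod angle: sinφ = −(r/L) sinθ ⇒ φ = -8.806°; ω_rod = −rω cosθ/√(L²−r²sin²θ) = -29.855 rad/s.
V_P = V_A + ω_rod × AP, with AP = 0.0397 m along the rod.
Components: V_Px = −rω sinθ − a·ω_rod·sinφ = -2.0321 m/s;  V_Py = rω cosθ + a·ω_rod·cosφ = +0.77888 m/s.
|V_P| = √(V_Px² + V_Py²) = 2.1762 m/s.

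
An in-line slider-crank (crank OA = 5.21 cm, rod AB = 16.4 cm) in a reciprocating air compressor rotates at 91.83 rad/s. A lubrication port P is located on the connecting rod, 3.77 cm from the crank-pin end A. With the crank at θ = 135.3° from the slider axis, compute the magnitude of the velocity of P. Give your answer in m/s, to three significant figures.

ω = 91.83 rad/s.  Crank-pin speed |V_A| = rω = 4.7843 m/s, perpendicular to OA.
Rod angle: sinφ = −(r/L) sinθ ⇒ φ = -12.912°; ω_rod = −rω cosθ/√(L²−r²sin²θ) = +21.274 rad/s.
V_P = V_A + ω_rod × AP, with AP = 0.0377 m along the rod.
Components: V_Px = −rω sinθ − a·ω_rod·sinφ = -3.1861 m/s;  V_Py = rω cosθ + a·ω_rod·cosφ = -2.619 m/s.
|V_P| = √(V_Px² + V_Py²) = 4.1243 m/s.

4.12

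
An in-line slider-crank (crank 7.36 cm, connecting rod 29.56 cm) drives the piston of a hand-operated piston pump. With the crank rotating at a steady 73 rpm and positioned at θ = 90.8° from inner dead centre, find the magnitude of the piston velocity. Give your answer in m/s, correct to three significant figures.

0.561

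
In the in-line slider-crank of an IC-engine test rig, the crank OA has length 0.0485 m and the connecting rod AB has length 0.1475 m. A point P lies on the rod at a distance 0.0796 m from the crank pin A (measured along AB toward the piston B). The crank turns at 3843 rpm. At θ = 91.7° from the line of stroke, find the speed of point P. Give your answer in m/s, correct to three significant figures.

ω = 402.4 rad/s.  Crank-pin speed |V_A| = rω = 19.518 m/s, perpendicular to OA.
Rod angle: sinφ = −(r/L) sinθ ⇒ φ = -19.188°; ω_rod = −rω cosθ/√(L²−r²sin²θ) = +4.1566 rad/s.
V_P = V_A + ω_rod × AP, with AP = 0.0796 m along the rod.
Components: V_Px = −rω sinθ − a·ω_rod·sinφ = -19.401 m/s;  V_Py = rω cosθ + a·ω_rod·cosφ = -0.26655 m/s.
|V_P| = √(V_Px² + V_Py²) = 19.403 m/s.

19.4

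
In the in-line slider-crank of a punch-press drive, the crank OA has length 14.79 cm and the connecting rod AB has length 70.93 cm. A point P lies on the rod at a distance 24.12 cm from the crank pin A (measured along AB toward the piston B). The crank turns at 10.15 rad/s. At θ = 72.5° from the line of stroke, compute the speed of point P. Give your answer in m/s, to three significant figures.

ω = 10.15 rad/s.  Crank-pin speed |V_A| = rω = 1.5012 m/s, perpendicular to OA.
Rod angle: sinφ = −(r/L) sinθ ⇒ φ = -11.471°; ω_rod = −rω cosθ/√(L²−r²sin²θ) = -0.64939 rad/s.
V_P = V_A + ω_rod × AP, with AP = 0.2412 m along the rod.
Components: V_Px = −rω sinθ − a·ω_rod·sinφ = -1.4629 m/s;  V_Py = rω cosθ + a·ω_rod·cosφ = +0.29791 m/s.
|V_P| = √(V_Px² + V_Py²) = 1.4929 m/s.

1.49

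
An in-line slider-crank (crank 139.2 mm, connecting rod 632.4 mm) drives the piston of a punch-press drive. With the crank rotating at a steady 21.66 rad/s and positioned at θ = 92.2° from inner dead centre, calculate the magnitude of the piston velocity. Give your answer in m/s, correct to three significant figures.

2.99

ω = 21.66 rad/s
For an in-line slider-crank, x = r cosθ + √(L² − r² sin²θ), so v = −rω sinθ·[1 + r cosθ/√(L² − r² sin²θ)].
With r = 0.1392 m, L = 0.6324 m, θ = 92.2°: √(L² − r² sin²θ) = 0.61691 m.
v = −0.1392·21.66·0.99926·[1 + 0.1392·-0.03839/0.61691] = -2.9868 m/s.
|v| = 2.9868 m/s.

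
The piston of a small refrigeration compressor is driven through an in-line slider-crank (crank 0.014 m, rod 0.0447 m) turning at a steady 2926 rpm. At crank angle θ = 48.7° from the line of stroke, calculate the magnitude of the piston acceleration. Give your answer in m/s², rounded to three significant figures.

ω = 2π·2926/60 = 306.4 rad/s
x(θ) = r cosθ + √(L² − r² sin²θ); with ω constant, a = ω²·d²x/dθ².
d²x/dθ² = −r cosθ − r²(cos2θ)/√u − r⁴ sin²2θ/(4u^{3/2}),  u = L² − r² sin²θ = 0.00188747 m².
Substituting r = 0.014 m, L = 0.0447 m, θ = 48.7°: d²x/dθ² = -0.0087741 m.
a = ω²·d²x/dθ² = (306.4)²·(-0.0087741) = -823.78 m/s²;  |a| = 823.78 m/s².

824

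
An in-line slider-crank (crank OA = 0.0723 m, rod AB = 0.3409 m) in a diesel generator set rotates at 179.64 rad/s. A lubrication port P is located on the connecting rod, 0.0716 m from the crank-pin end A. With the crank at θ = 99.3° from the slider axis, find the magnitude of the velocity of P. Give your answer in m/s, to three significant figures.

ω = 179.6 rad/s.  Crank-pin speed |V_A| = rω = 12.988 m/s, perpendicular to OA.
Rod angle: sinφ = −(r/L) sinθ ⇒ φ = -12.081°; ω_rod = −rω cosθ/√(L²−r²sin²θ) = +6.2964 rad/s.
V_P = V_A + ω_rod × AP, with AP = 0.0716 m along the rod.
Components: V_Px = −rω sinθ − a·ω_rod·sinφ = -12.723 m/s;  V_Py = rω cosθ + a·ω_rod·cosφ = -1.6581 m/s.
|V_P| = √(V_Px² + V_Py²) = 12.83 m/s.

12.8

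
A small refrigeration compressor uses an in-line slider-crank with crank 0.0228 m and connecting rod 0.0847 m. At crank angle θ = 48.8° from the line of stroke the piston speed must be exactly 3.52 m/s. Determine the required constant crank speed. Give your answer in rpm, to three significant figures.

1660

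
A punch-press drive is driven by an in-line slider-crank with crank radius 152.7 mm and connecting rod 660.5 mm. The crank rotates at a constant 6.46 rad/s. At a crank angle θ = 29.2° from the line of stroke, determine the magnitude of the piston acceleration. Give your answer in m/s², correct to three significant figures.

6.35

ω = 6.46 rad/s
x(θ) = r cosθ + √(L² − r² sin²θ); with ω constant, a = ω²·d²x/dθ².
d²x/dθ² = −r cosθ − r²(cos2θ)/√u − r⁴ sin²2θ/(4u^{3/2}),  u = L² − r² sin²θ = 0.430711 m².
Substituting r = 0.1527 m, L = 0.6605 m, θ = 29.2°: d²x/dθ² = -0.15226 m.
a = ω²·d²x/dθ² = (6.46)²·(-0.15226) = -6.3541 m/s²;  |a| = 6.3541 m/s².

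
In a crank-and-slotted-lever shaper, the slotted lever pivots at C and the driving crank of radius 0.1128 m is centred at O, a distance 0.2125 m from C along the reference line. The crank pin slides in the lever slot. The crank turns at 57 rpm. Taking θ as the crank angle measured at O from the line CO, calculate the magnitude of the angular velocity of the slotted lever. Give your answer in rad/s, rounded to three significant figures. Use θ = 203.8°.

ω = 5.969 rad/s (from 57 rpm).
Crank pin A relative to C: A = (d + r cosθ, r sinθ); lever angle φ = atan2(r sinθ, d + r cosθ).
Differentiating tanφ: φ̇ = rω(d cosθ + r)/(d² + r² + 2dr cosθ).
d² + r² + 2dr cosθ = |CA|² = 0.0140169 m²;  d cosθ + r = -0.081629 m.
|ω_lever| = |0.1128·5.969·-0.081629| / 0.0140169 = 3.9211 rad/s.

3.92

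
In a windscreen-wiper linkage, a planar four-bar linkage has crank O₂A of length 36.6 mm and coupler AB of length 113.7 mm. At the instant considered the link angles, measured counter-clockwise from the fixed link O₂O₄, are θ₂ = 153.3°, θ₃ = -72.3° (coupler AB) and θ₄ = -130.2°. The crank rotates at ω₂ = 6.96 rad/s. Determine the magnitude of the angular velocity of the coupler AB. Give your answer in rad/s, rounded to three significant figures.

ω₂ = 6.96 rad/s
Differentiating the loop-closure r₂e^{iθ₂}+r₃e^{iθ₃}=r₁+r₄e^{iθ₄} gives r₂ω₂e^{iθ₂}+r₃ω₃e^{iθ₃}=r₄ω₄e^{iθ₄}.
Eliminating the other unknown: ω₃ = r₂ω₂ sin(θ₄−θ₂) / [r₃ sin(θ₃−θ₄)].
Numerator sine = +0.97237; denominator sine = +0.84712.
Result = 0.0366·6.96·(+0.97237) / (0.1137·(+0.84712)) = +2.5717 rad/s; magnitude 2.5717 rad/s.

2.57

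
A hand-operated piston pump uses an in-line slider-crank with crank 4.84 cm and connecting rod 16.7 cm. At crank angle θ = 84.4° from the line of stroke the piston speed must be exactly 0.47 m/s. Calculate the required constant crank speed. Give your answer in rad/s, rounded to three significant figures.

9.48

For an in-line slider-crank, |v_piston| = rω|sinθ|·[1 + r cosθ/√(L² − r² sin²θ)].
With r = 0.0484 m, L = 0.167 m, θ = 84.4°: the bracketed kinematic factor |dx/dθ| = 0.049592 m.
ω = v/|dx/dθ| = 0.47/0.049592 = 9.4774 rad/s.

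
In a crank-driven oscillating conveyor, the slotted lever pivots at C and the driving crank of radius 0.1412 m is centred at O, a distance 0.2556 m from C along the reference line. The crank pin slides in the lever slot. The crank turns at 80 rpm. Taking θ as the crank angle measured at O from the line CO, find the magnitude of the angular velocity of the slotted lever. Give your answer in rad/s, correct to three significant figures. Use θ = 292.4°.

2.50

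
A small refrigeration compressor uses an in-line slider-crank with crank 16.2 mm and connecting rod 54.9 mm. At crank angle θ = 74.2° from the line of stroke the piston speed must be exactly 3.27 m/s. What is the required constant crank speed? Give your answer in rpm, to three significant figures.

1850

For an in-line slider-crank, |v_piston| = rω|sinθ|·[1 + r cosθ/√(L² − r² sin²θ)].
With r = 0.0162 m, L = 0.0549 m, θ = 74.2°: the bracketed kinematic factor |dx/dθ| = 0.016894 m.
ω = v/|dx/dθ| = 3.27/0.016894 = 193.56 rad/s.
N = 60ω/(2π) = 1848.3 rpm.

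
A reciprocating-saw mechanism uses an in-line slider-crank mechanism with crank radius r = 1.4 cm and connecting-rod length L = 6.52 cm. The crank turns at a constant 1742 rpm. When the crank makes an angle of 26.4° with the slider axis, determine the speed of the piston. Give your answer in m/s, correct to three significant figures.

ω = 2π·1742/60 = 182.4 rad/s
For an in-line slider-crank, x = r cosθ + √(L² − r² sin²θ), so v = −rω sinθ·[1 + r cosθ/√(L² − r² sin²θ)].
With r = 0.014 m, L = 0.0652 m, θ = 26.4°: √(L² − r² sin²θ) = 0.064902 m.
v = −0.014·182.4·0.44464·[1 + 0.014·0.89571/0.064902] = -1.355 m/s.
|v| = 1.355 m/s.

1.35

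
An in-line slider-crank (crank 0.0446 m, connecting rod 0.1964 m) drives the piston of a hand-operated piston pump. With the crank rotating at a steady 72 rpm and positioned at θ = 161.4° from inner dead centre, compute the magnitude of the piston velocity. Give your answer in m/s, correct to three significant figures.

0.0841

ω = 2π·72/60 = 7.54 rad/s
For an in-line slider-crank, x = r cosθ + √(L² − r² sin²θ), so v = −rω sinθ·[1 + r cosθ/√(L² − r² sin²θ)].
With r = 0.0446 m, L = 0.1964 m, θ = 161.4°: √(L² − r² sin²θ) = 0.19588 m.
v = −0.0446·7.54·0.31896·[1 + 0.0446·-0.94777/0.19588] = -0.084113 m/s.
|v| = 0.084113 m/s.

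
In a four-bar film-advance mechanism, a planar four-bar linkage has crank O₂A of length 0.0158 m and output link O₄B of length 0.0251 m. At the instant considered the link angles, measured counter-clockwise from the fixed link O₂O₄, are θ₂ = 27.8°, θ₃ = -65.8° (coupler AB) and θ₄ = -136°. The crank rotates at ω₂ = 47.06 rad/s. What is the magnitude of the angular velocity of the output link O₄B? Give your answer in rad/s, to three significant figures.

ω₂ = 47.06 rad/s
Differentiating the loop-closure r₂e^{iθ₂}+r₃e^{iθ₃}=r₁+r₄e^{iθ₄} gives r₂ω₂e^{iθ₂}+r₃ω₃e^{iθ₃}=r₄ω₄e^{iθ₄}.
Eliminating the other unknown: ω₄ = r₂ω₂ sin(θ₂−θ₃) / [r₄ sin(θ₄−θ₃)].
Numerator sine = +0.99803; denominator sine = -0.94088.
Result = 0.0158·47.06·(+0.99803) / (0.0251·(-0.94088)) = -31.423 rad/s; magnitude 31.423 rad/s.

31.4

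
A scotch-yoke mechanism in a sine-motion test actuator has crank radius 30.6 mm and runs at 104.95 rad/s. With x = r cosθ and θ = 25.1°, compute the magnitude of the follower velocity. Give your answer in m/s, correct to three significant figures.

ω = 105 rad/s
x = r cosθ ⇒ ẋ = −rω sinθ.
|v| = rω|sinθ| = 0.0306·105·|sin 25.1°| = 1.3623 m/s.

1.36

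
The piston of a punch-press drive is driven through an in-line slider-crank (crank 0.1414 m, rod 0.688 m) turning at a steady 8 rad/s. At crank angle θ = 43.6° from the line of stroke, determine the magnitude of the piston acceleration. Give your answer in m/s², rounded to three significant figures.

6.67

ω = 8 rad/s
x(θ) = r cosθ + √(L² − r² sin²θ); with ω constant, a = ω²·d²x/dθ².
d²x/dθ² = −r cosθ − r²(cos2θ)/√u − r⁴ sin²2θ/(4u^{3/2}),  u = L² − r² sin²θ = 0.463835 m².
Substituting r = 0.1414 m, L = 0.688 m, θ = 43.6°: d²x/dθ² = -0.10415 m.
a = ω²·d²x/dθ² = (8)²·(-0.10415) = -6.6654 m/s²;  |a| = 6.6654 m/s².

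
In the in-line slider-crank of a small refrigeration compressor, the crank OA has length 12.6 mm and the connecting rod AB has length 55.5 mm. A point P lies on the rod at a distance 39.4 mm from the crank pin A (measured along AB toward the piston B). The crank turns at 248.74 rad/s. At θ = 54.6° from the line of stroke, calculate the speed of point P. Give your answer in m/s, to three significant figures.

2.85

ω = 248.7 rad/s.  Crank-pin speed |V_A| = rω = 3.1341 m/s, perpendicular to OA.
Rod angle: sinφ = −(r/L) sinθ ⇒ φ = -10.664°; ω_rod = −rω cosθ/√(L²−r²sin²θ) = -33.287 rad/s.
V_P = V_A + ω_rod × AP, with AP = 0.0394 m along the rod.
Components: V_Px = −rω sinθ − a·ω_rod·sinφ = -2.7974 m/s;  V_Py = rω cosθ + a·ω_rod·cosφ = +0.52667 m/s.
|V_P| = √(V_Px² + V_Py²) = 2.8466 m/s.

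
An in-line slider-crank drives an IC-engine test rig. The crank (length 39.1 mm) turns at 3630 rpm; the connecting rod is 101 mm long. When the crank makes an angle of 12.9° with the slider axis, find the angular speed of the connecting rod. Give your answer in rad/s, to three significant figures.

ω = 380.1 rad/s (converted from 3630 rpm).
The rod makes angle φ with the slider axis where L sinφ = r sinθ; differentiating, L cosφ·φ̇ = r ω cosθ.
L cosφ = √(L² − r² sin²θ) = 0.10062 m.
|ω_rod| = r ω |cosθ| / √(L² − r² sin²θ) = 0.0391·380.1·0.97476/0.10062 = 143.98 rad/s.

144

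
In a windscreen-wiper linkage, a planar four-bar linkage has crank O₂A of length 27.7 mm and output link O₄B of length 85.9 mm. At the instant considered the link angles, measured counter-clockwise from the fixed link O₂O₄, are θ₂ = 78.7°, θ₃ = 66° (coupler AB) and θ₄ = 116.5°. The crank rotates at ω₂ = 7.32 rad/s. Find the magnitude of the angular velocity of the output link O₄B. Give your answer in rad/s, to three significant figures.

ω₂ = 7.32 rad/s
Differentiating the loop-closure r₂e^{iθ₂}+r₃e^{iθ₃}=r₁+r₄e^{iθ₄} gives r₂ω₂e^{iθ₂}+r₃ω₃e^{iθ₃}=r₄ω₄e^{iθ₄}.
Eliminating the other unknown: ω₄ = r₂ω₂ sin(θ₂−θ₃) / [r₄ sin(θ₄−θ₃)].
Numerator sine = +0.21985; denominator sine = +0.77162.
Result = 0.0277·7.32·(+0.21985) / (0.0859·(+0.77162)) = +0.67253 rad/s; magnitude 0.67253 rad/s.

0.673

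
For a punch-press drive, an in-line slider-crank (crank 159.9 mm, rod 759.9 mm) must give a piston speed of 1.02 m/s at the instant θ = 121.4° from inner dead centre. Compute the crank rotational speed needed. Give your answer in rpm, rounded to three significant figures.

For an in-line slider-crank, |v_piston| = rω|sinθ|·[1 + r cosθ/√(L² − r² sin²θ)].
With r = 0.1599 m, L = 0.7599 m, θ = 121.4°: the bracketed kinematic factor |dx/dθ| = 0.12127 m.
ω = v/|dx/dθ| = 1.02/0.12127 = 8.4108 rad/s.
N = 60ω/(2π) = 80.317 rpm.

80.3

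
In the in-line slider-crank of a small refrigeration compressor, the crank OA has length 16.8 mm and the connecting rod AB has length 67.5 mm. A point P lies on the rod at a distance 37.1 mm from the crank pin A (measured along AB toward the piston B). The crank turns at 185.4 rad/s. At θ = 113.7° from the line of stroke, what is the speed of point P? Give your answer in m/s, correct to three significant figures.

ω = 185.4 rad/s.  Crank-pin speed |V_A| = rω = 3.1147 m/s, perpendicular to OA.
Rod angle: sinφ = −(r/L) sinθ ⇒ φ = -13.173°; ω_rod = −rω cosθ/√(L²−r²sin²θ) = +19.049 rad/s.
V_P = V_A + ω_rod × AP, with AP = 0.0371 m along the rod.
Components: V_Px = −rω sinθ − a·ω_rod·sinφ = -2.691 m/s;  V_Py = rω cosθ + a·ω_rod·cosφ = -0.56384 m/s.
|V_P| = √(V_Px² + V_Py²) = 2.7494 m/s.

2.75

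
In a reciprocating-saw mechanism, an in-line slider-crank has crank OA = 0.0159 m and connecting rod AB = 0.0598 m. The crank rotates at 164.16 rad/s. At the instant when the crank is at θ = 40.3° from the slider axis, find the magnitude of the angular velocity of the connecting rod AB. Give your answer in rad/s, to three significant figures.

ω = 164.2 rad/s
The rod makes angle φ with the slider axis where L sinφ = r sinθ; differentiating, L cosφ·φ̇ = r ω cosθ.
L cosφ = √(L² − r² sin²θ) = 0.058909 m.
|ω_rod| = r ω |cosθ| / √(L² − r² sin²θ) = 0.0159·164.2·0.76267/0.058909 = 33.792 rad/s.

33.8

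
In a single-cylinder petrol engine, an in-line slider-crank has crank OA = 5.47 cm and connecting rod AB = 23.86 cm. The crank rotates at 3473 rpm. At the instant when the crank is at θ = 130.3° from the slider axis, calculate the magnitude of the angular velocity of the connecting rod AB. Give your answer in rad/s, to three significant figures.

54.8

ω = 363.7 rad/s (converted from 3473 rpm).
The rod makes angle φ with the slider axis where L sinφ = r sinθ; differentiating, L cosφ·φ̇ = r ω cosθ.
L cosφ = √(L² − r² sin²θ) = 0.23492 m.
|ω_rod| = r ω |cosθ| / √(L² − r² sin²θ) = 0.0547·363.7·0.64679/0.23492 = 54.772 rad/s.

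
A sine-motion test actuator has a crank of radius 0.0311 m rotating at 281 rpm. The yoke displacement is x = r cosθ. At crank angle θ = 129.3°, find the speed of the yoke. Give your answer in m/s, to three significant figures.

0.708

ω = 29.43 rad/s (from 281 rpm).
x = r cosθ ⇒ ẋ = −rω sinθ.
|v| = rω|sinθ| = 0.0311·29.43·|sin 129.3°| = 0.70818 m/s.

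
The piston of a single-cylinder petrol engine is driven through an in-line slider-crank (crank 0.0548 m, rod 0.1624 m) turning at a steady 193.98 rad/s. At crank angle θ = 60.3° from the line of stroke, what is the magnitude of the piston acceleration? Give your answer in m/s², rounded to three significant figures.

668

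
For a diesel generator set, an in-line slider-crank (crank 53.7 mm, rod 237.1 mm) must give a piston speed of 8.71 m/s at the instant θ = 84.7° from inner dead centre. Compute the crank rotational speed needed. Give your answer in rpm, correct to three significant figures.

1520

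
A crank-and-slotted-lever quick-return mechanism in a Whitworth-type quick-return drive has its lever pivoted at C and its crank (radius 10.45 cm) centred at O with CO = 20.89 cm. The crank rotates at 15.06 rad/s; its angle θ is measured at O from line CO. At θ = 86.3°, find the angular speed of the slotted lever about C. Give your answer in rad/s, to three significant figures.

3.24

ω = 15.06 rad/s
Crank pin A relative to C: A = (d + r cosθ, r sinθ); lever angle φ = atan2(r sinθ, d + r cosθ).
Differentiating tanφ: φ̇ = rω(d cosθ + r)/(d² + r² + 2dr cosθ).
d² + r² + 2dr cosθ = |CA|² = 0.0573769 m²;  d cosθ + r = +0.11798 m.
|ω_lever| = |0.1045·15.06·+0.11798| / 0.0573769 = 3.236 rad/s.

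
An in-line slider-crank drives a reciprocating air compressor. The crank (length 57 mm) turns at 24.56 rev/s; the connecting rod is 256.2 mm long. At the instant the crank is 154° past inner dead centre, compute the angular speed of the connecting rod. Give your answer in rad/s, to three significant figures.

ω = 154.3 rad/s (converted from 24.56 rev/s).
The rod makes angle φ with the slider axis where L sinφ = r sinθ; differentiating, L cosφ·φ̇ = r ω cosθ.
L cosφ = √(L² − r² sin²θ) = 0.25498 m.
|ω_rod| = r ω |cosθ| / √(L² − r² sin²θ) = 0.057·154.3·0.89879/0.25498 = 31.006 rad/s.

31.0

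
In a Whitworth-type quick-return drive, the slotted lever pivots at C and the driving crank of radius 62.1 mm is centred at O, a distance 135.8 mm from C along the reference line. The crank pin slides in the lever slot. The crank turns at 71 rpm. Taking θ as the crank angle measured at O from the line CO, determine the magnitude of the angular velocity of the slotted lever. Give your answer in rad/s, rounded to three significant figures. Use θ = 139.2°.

1.97

ω = 7.435 rad/s (from 71 rpm).
Crank pin A relative to C: A = (d + r cosθ, r sinθ); lever angle φ = atan2(r sinθ, d + r cosθ).
Differentiating tanφ: φ̇ = rω(d cosθ + r)/(d² + r² + 2dr cosθ).
d² + r² + 2dr cosθ = |CA|² = 0.0095303 m²;  d cosθ + r = -0.0407 m.
|ω_lever| = |0.0621·7.435·-0.0407| / 0.0095303 = 1.9718 rad/s.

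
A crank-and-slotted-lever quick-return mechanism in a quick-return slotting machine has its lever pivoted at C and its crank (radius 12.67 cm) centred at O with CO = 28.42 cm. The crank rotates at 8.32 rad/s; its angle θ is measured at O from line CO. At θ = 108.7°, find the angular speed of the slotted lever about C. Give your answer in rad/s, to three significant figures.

ω = 8.32 rad/s
Crank pin A relative to C: A = (d + r cosθ, r sinθ); lever angle φ = atan2(r sinθ, d + r cosθ).
Differentiating tanφ: φ̇ = rω(d cosθ + r)/(d² + r² + 2dr cosθ).
d² + r² + 2dr cosθ = |CA|² = 0.0737332 m²;  d cosθ + r = +0.035582 m.
|ω_lever| = |0.1267·8.32·+0.035582| / 0.0737332 = 0.5087 rad/s.

0.509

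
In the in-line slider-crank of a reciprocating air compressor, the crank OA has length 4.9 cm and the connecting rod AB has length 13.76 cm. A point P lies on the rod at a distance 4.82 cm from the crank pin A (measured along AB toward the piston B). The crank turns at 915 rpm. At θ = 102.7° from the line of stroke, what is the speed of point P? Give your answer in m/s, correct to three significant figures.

4.50

ω = 95.82 rad/s.  Crank-pin speed |V_A| = rω = 4.6951 m/s, perpendicular to OA.
Rod angle: sinφ = −(r/L) sinθ ⇒ φ = -20.328°; ω_rod = −rω cosθ/√(L²−r²sin²θ) = +7.9997 rad/s.
V_P = V_A + ω_rod × AP, with AP = 0.0482 m along the rod.
Components: V_Px = −rω sinθ − a·ω_rod·sinφ = -4.4463 m/s;  V_Py = rω cosθ + a·ω_rod·cosφ = -0.67063 m/s.
|V_P| = √(V_Px² + V_Py²) = 4.4966 m/s.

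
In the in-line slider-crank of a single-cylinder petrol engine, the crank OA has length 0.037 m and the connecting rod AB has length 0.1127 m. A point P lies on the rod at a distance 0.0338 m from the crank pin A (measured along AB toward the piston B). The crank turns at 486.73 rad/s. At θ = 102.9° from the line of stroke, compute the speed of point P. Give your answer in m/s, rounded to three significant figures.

ω = 486.7 rad/s.  Crank-pin speed |V_A| = rω = 18.009 m/s, perpendicular to OA.
Rod angle: sinφ = −(r/L) sinθ ⇒ φ = -18.664°; ω_rod = −rω cosθ/√(L²−r²sin²θ) = +37.655 rad/s.
V_P = V_A + ω_rod × AP, with AP = 0.0338 m along the rod.
Components: V_Px = −rω sinθ − a·ω_rod·sinφ = -17.147 m/s;  V_Py = rω cosθ + a·ω_rod·cosφ = -2.8147 m/s.
|V_P| = √(V_Px² + V_Py²) = 17.377 m/s.

17.4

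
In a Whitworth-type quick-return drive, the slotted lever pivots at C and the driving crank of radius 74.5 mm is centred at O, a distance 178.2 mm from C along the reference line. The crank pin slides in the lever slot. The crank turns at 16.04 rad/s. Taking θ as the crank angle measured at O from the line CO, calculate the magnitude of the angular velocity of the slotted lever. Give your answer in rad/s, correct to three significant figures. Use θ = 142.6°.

ω = 16.04 rad/s
Crank pin A relative to C: A = (d + r cosθ, r sinθ); lever angle φ = atan2(r sinθ, d + r cosθ).
Differentiating tanφ: φ̇ = rω(d cosθ + r)/(d² + r² + 2dr cosθ).
d² + r² + 2dr cosθ = |CA|² = 0.0162124 m²;  d cosθ + r = -0.067065 m.
|ω_lever| = |0.0745·16.04·-0.067065| / 0.0162124 = 4.9432 rad/s.

4.94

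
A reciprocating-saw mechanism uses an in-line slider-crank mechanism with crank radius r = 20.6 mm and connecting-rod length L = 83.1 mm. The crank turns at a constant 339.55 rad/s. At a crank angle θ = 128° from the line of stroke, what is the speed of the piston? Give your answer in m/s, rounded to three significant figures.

ω = 339.6 rad/s
For an in-line slider-crank, x = r cosθ + √(L² − r² sin²θ), so v = −rω sinθ·[1 + r cosθ/√(L² − r² sin²θ)].
With r = 0.0206 m, L = 0.0831 m, θ = 128°: √(L² − r² sin²θ) = 0.081499 m.
v = −0.0206·339.6·0.78801·[1 + 0.0206·-0.61566/0.081499] = -4.6542 m/s.
|v| = 4.6542 m/s.

4.65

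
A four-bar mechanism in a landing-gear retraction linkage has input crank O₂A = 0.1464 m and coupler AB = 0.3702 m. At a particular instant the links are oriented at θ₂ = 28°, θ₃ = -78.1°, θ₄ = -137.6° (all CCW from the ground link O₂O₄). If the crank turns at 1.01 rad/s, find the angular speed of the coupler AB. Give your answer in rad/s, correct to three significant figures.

0.115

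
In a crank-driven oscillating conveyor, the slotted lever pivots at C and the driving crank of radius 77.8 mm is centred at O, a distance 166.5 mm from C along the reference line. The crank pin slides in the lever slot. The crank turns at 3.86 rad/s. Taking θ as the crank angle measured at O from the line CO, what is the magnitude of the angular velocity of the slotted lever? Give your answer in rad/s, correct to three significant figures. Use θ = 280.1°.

ω = 3.86 rad/s
Crank pin A relative to C: A = (d + r cosθ, r sinθ); lever angle φ = atan2(r sinθ, d + r cosθ).
Differentiating tanφ: φ̇ = rω(d cosθ + r)/(d² + r² + 2dr cosθ).
d² + r² + 2dr cosθ = |CA|² = 0.0383184 m²;  d cosθ + r = +0.107 m.
|ω_lever| = |0.0778·3.86·+0.107| / 0.0383184 = 0.83857 rad/s.

0.839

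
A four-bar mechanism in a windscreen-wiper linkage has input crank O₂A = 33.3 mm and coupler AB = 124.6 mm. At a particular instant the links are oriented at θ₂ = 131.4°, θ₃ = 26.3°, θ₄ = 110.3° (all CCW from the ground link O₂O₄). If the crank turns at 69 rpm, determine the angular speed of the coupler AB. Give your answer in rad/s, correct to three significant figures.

0.699

ω₂ = 7.226 rad/s (from 69 rpm).
Differentiating the loop-closure r₂e^{iθ₂}+r₃e^{iθ₃}=r₁+r₄e^{iθ₄} gives r₂ω₂e^{iθ₂}+r₃ω₃e^{iθ₃}=r₄ω₄e^{iθ₄}.
Eliminating the other unknown: ω₃ = r₂ω₂ sin(θ₄−θ₂) / [r₃ sin(θ₃−θ₄)].
Numerator sine = -0.36000; denominator sine = -0.99452.
Result = 0.0333·7.226·(-0.36000) / (0.1246·(-0.99452)) = +0.69902 rad/s; magnitude 0.69902 rad/s.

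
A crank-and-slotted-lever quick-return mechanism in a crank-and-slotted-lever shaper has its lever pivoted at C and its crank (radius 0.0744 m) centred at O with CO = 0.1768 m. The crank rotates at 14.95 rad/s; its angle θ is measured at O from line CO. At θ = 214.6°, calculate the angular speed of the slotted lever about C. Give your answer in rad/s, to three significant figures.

5.23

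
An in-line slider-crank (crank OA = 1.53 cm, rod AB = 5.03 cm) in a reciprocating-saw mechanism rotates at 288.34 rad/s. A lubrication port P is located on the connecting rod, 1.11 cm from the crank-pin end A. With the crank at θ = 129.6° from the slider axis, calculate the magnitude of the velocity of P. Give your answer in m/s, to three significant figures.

3.92

ω = 288.3 rad/s.  Crank-pin speed |V_A| = rω = 4.4116 m/s, perpendicular to OA.
Rod angle: sinφ = −(r/L) sinθ ⇒ φ = -13.555°; ω_rod = −rω cosθ/√(L²−r²sin²θ) = +57.508 rad/s.
V_P = V_A + ω_rod × AP, with AP = 0.0111 m along the rod.
Components: V_Px = −rω sinθ − a·ω_rod·sinφ = -3.2496 m/s;  V_Py = rω cosθ + a·ω_rod·cosφ = -2.1915 m/s.
|V_P| = √(V_Px² + V_Py²) = 3.9195 m/s.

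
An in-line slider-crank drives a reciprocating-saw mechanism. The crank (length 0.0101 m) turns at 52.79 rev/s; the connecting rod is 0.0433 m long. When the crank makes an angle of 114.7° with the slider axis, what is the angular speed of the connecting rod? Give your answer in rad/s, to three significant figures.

ω = 331.7 rad/s (converted from 52.79 rev/s).
The rod makes angle φ with the slider axis where L sinφ = r sinθ; differentiating, L cosφ·φ̇ = r ω cosθ.
L cosφ = √(L² − r² sin²θ) = 0.042317 m.
|ω_rod| = r ω |cosθ| / √(L² − r² sin²θ) = 0.0101·331.7·0.41787/0.042317 = 33.081 rad/s.

33.1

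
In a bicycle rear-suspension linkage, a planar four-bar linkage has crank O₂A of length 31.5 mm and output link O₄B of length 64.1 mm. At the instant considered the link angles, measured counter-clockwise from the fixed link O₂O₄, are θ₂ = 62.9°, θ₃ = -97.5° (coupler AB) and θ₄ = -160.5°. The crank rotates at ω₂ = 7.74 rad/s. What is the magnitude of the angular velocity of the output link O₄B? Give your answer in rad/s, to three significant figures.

ω₂ = 7.74 rad/s
Differentiating the loop-closure r₂e^{iθ₂}+r₃e^{iθ₃}=r₁+r₄e^{iθ₄} gives r₂ω₂e^{iθ₂}+r₃ω₃e^{iθ₃}=r₄ω₄e^{iθ₄}.
Eliminating the other unknown: ω₄ = r₂ω₂ sin(θ₂−θ₃) / [r₄ sin(θ₄−θ₃)].
Numerator sine = +0.33545; denominator sine = -0.89101.
Result = 0.0315·7.74·(+0.33545) / (0.0641·(-0.89101)) = -1.432 rad/s; magnitude 1.432 rad/s.

1.43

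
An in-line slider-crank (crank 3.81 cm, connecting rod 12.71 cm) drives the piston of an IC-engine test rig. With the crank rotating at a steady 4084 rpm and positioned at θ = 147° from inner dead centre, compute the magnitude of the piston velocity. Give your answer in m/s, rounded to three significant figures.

6.61

ω = 2π·4084/60 = 427.7 rad/s
For an in-line slider-crank, x = r cosθ + √(L² − r² sin²θ), so v = −rω sinθ·[1 + r cosθ/√(L² − r² sin²θ)].
With r = 0.0381 m, L = 0.1271 m, θ = 147°: √(L² − r² sin²θ) = 0.12539 m.
v = −0.0381·427.7·0.54464·[1 + 0.0381·-0.83867/0.12539] = -6.6131 m/s.
|v| = 6.6131 m/s.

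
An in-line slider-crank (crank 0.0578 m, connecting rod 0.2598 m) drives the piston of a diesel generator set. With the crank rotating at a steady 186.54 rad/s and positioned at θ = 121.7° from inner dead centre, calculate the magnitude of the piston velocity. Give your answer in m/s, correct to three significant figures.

ω = 186.5 rad/s
For an in-line slider-crank, x = r cosθ + √(L² − r² sin²θ), so v = −rω sinθ·[1 + r cosθ/√(L² − r² sin²θ)].
With r = 0.0578 m, L = 0.2598 m, θ = 121.7°: √(L² − r² sin²θ) = 0.2551 m.
v = −0.0578·186.5·0.85081·[1 + 0.0578·-0.52547/0.2551] = -8.0813 m/s.
|v| = 8.0813 m/s.

8.08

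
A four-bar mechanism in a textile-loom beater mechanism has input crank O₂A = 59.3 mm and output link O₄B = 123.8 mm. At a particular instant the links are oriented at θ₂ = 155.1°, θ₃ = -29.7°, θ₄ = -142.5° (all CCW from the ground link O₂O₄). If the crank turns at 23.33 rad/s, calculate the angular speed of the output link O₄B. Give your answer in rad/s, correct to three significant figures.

ω₂ = 23.33 rad/s
Differentiating the loop-closure r₂e^{iθ₂}+r₃e^{iθ₃}=r₁+r₄e^{iθ₄} gives r₂ω₂e^{iθ₂}+r₃ω₃e^{iθ₃}=r₄ω₄e^{iθ₄}.
Eliminating the other unknown: ω₄ = r₂ω₂ sin(θ₂−θ₃) / [r₄ sin(θ₄−θ₃)].
Numerator sine = -0.08368; denominator sine = -0.92186.
Result = 0.0593·23.33·(-0.08368) / (0.1238·(-0.92186)) = +1.0144 rad/s; magnitude 1.0144 rad/s.

1.01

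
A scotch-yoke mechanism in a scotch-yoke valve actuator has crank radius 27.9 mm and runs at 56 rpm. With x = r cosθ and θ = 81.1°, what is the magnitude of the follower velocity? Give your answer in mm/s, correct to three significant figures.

162

ω = 5.864 rad/s (from 56 rpm).
x = r cosθ ⇒ ẋ = −rω sinθ.
|v| = rω|sinθ| = 0.0279·5.864·|sin 81.1°| = 0.16164 m/s = 161.64 mm/s.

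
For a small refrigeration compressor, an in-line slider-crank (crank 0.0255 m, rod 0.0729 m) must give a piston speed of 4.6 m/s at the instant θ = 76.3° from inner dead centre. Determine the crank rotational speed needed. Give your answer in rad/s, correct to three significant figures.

For an in-line slider-crank, |v_piston| = rω|sinθ|·[1 + r cosθ/√(L² − r² sin²θ)].
With r = 0.0255 m, L = 0.0729 m, θ = 76.3°: the bracketed kinematic factor |dx/dθ| = 0.026957 m.
ω = v/|dx/dθ| = 4.6/0.026957 = 170.64 rad/s.

171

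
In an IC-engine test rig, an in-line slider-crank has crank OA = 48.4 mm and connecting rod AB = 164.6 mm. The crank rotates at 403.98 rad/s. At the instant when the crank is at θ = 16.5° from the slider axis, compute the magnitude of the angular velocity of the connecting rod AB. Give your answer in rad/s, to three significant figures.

ω = 404 rad/s
The rod makes angle φ with the slider axis where L sinφ = r sinθ; differentiating, L cosφ·φ̇ = r ω cosθ.
L cosφ = √(L² − r² sin²θ) = 0.16402 m.
|ω_rod| = r ω |cosθ| / √(L² − r² sin²θ) = 0.0484·404·0.95882/0.16402 = 114.3 rad/s.

114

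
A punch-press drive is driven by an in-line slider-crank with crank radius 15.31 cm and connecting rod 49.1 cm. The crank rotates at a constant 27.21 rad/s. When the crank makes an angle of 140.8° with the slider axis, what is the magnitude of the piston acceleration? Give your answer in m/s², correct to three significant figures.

79.7

ω = 27.21 rad/s
x(θ) = r cosθ + √(L² − r² sin²θ); with ω constant, a = ω²·d²x/dθ².
d²x/dθ² = −r cosθ − r²(cos2θ)/√u − r⁴ sin²2θ/(4u^{3/2}),  u = L² − r² sin²θ = 0.231718 m².
Substituting r = 0.1531 m, L = 0.491 m, θ = 140.8°: d²x/dθ² = +0.10767 m.
a = ω²·d²x/dθ² = (27.21)²·(+0.10767) = +79.718 m/s²;  |a| = 79.718 m/s².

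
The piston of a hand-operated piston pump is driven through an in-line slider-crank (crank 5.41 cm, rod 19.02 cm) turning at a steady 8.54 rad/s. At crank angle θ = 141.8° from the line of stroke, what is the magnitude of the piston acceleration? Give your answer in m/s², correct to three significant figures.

2.81

ω = 8.54 rad/s
x(θ) = r cosθ + √(L² − r² sin²θ); with ω constant, a = ω²·d²x/dθ².
d²x/dθ² = −r cosθ − r²(cos2θ)/√u − r⁴ sin²2θ/(4u^{3/2}),  u = L² − r² sin²θ = 0.0350567 m².
Substituting r = 0.0541 m, L = 0.1902 m, θ = 141.8°: d²x/dθ² = +0.038531 m.
a = ω²·d²x/dθ² = (8.54)²·(+0.038531) = +2.8101 m/s²;  |a| = 2.8101 m/s².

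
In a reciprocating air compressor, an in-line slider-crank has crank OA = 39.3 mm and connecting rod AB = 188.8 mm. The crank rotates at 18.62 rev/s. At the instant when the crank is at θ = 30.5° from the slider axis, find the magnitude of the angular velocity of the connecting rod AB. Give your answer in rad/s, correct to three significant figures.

21.1

ω = 117 rad/s (converted from 18.62 rev/s).
The rod makes angle φ with the slider axis where L sinφ = r sinθ; differentiating, L cosφ·φ̇ = r ω cosθ.
L cosφ = √(L² − r² sin²θ) = 0.18774 m.
|ω_rod| = r ω |cosθ| / √(L² − r² sin²θ) = 0.0393·117·0.86163/0.18774 = 21.101 rad/s.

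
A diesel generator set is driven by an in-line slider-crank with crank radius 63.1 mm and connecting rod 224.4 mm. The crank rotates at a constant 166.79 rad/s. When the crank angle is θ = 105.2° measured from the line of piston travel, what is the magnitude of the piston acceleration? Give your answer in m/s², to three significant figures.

900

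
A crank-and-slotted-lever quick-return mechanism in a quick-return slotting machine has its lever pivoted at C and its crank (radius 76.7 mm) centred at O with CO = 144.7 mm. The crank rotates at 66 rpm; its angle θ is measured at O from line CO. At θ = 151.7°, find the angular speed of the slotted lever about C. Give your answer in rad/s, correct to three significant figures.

ω = 6.912 rad/s (from 66 rpm).
Crank pin A relative to C: A = (d + r cosθ, r sinθ); lever angle φ = atan2(r sinθ, d + r cosθ).
Differentiating tanφ: φ̇ = rω(d cosθ + r)/(d² + r² + 2dr cosθ).
d² + r² + 2dr cosθ = |CA|² = 0.00727704 m²;  d cosθ + r = -0.050705 m.
|ω_lever| = |0.0767·6.912·-0.050705| / 0.00727704 = 3.6937 rad/s.

3.69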